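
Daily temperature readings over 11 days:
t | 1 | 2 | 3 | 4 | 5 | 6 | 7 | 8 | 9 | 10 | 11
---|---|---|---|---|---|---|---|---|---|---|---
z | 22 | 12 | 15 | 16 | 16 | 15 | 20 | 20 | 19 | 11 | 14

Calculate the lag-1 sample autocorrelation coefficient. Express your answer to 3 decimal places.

-0.009

Mean z̄ = (22 + 12 + 15 + 16 + 16 + 15 + 20 + 20 + 19 + 11 + 14)/11 = 16.3636
Numerator Σ_{t=1}^{10}(z_t−z̄)(z_{t+1}−z̄) = -1.1322
Denominator Σ(z_t−z̄)² = 122.5455
r_1 = -1.1322 / 122.5455 = -0.009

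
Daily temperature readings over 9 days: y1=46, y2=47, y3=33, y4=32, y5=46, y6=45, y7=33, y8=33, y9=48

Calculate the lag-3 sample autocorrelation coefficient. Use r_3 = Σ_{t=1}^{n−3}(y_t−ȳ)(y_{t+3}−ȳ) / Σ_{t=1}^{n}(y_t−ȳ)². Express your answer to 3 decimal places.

0.028

Mean ȳ = (46 + 47 + 33 + 32 + 46 + 45 + 33 + 33 + 48)/9 = 40.3333
Numerator Σ_{t=1}^{6}(y_t−ȳ)(y_{t+3}−ȳ) = 11.6667
Denominator Σ(y_t−ȳ)² = 420.0000
r_3 = 11.6667 / 420.0000 = 0.028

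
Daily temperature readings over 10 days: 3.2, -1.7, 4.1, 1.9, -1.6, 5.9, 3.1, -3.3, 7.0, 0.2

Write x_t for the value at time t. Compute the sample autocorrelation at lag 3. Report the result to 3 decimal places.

0.552

Mean x̄ = (3.2 − 1.7 + 4.1 + 1.9 − 1.6 + 5.9 + 3.1 − 3.3 + 7.0 + 0.2)/10 = 1.8800
Numerator Σ_{t=1}^{7}(x_t−x̄)(x_{t+3}−x̄) = 57.9928
Denominator Σ(x_t−x̄)² = 105.1160
r_3 = 57.9928 / 105.1160 = 0.552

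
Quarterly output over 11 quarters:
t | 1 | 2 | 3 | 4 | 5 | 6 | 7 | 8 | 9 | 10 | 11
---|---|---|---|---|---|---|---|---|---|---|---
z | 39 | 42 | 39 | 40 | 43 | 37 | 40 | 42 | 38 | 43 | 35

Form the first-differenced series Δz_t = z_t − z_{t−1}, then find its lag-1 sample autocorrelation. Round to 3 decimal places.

-0.592

First differences Δz: 3, -3, 1, 3, -6, 3, 2, -4, 5, -8
Mean of differences = -0.4000
Numerator Σ(Δz_t−Δz̄)(Δz_{t+1}−Δz̄) = -106.7600
Denominator Σ(Δz_t−Δz̄)² = 180.4000
r_1(Δz) = -106.7600 / 180.4000 = -0.592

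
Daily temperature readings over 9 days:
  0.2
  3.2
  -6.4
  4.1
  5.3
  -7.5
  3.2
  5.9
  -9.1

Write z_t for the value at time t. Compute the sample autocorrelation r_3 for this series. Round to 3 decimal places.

Mean z̄ = (0.2 + 3.2 − 6.4 + 4.1 + 5.3 − 7.5 + 3.2 + 5.9 − 9.1)/9 = -0.1222
Numerator Σ_{t=1}^{6}(z_t−z̄)(z_{t+3}−z̄) = 178.6074
Denominator Σ(z_t−z̄)² = 280.1156
r_3 = 178.6074 / 280.1156 = 0.638

0.638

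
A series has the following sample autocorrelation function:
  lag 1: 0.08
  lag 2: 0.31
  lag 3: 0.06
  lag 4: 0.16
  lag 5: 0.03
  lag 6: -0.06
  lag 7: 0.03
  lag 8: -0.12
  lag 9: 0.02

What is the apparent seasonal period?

2

The largest autocorrelation is r_2 = 0.31, with a weaker echo at lag 4 (0.16); the remaining lags stay at or below 0.08.
The dominant spike at lag 2 indicates a seasonal period of 2.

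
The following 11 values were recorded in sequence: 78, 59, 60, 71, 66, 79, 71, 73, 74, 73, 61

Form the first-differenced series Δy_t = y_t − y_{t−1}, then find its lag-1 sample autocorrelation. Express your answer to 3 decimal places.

First differences Δy: -19, 1, 11, -5, 13, -8, 2, 1, -1, -12
Mean of differences = -1.7000
Numerator Σ(Δy_t−Δȳ)(Δy_{t+1}−Δȳ) = -214.0900
Denominator Σ(Δy_t−Δȳ)² = 862.1000
r_1(Δy) = -214.0900 / 862.1000 = -0.248

-0.248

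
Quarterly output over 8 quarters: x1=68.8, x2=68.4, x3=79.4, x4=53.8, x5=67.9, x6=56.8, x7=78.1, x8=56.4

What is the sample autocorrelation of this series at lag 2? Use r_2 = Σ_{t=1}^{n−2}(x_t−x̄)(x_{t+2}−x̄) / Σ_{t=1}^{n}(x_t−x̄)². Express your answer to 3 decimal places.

Mean x̄ = (68.8 + 68.4 + 79.4 + 53.8 + 67.9 + 56.8 + 78.1 + 56.4)/8 = 66.2000
Deviations from mean: 2.6000, 2.2000, 13.2000, -12.4000, 1.7000, -9.4000, 11.9000, -9.8000
Σ(x_t−x̄)(x_{t+2}−x̄) = (34.3200) + (-27.2800) + (22.4400) + (116.5600) + (20.2300) + (92.1200) = 258.3900
Denominator Σ(x_t−x̄)² = 668.5000
r_2 = 258.3900 / 668.5000 = 0.387

0.387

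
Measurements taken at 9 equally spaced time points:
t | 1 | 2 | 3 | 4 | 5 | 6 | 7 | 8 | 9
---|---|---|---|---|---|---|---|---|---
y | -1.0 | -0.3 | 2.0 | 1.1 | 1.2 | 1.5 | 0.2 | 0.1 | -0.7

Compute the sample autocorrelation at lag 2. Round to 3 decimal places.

Mean ȳ = (-1.0 − 0.3 + 2.0 + 1.1 + 1.2 + 1.5 + 0.2 + 0.1 − 0.7)/9 = 0.4556
Σ(y_t−ȳ)(y_{t+2}−ȳ) = (-2.2480) + (-0.4869) + (1.1498) + (0.6731) + (-0.1902) + (-0.3714) + (0.2953) = -1.1784
Denominator Σ(y_t−ȳ)² = 8.6622
r_2 = -1.1784 / 8.6622 = -0.136

-0.136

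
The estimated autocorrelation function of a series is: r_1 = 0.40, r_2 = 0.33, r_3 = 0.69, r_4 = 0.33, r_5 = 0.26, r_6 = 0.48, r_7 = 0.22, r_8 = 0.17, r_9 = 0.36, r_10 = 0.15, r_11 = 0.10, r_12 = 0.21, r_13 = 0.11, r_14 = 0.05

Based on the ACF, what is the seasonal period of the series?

3

The largest autocorrelation is r_3 = 0.69, with a weaker echo at lag 6 (0.48); the remaining lags stay at or below 0.40. The elevated value at lag 1 (0.40), dropping to 0.33 at lag 2, reflects decaying short-term dependence rather than seasonality.
The dominant spike at lag 3 indicates a seasonal period of 3.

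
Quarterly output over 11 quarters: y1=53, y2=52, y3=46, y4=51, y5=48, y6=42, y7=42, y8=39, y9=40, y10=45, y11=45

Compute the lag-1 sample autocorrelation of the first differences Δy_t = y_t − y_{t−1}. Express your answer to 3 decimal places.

First differences Δy: -1, -6, 5, -3, -6, 0, -3, 1, 5, 0
Mean of differences = -0.8000
Numerator Σ(Δy_t−Δȳ)(Δy_{t+1}−Δȳ) = -25.2400
Denominator Σ(Δy_t−Δȳ)² = 135.6000
r_1(Δy) = -25.2400 / 135.6000 = -0.186

-0.186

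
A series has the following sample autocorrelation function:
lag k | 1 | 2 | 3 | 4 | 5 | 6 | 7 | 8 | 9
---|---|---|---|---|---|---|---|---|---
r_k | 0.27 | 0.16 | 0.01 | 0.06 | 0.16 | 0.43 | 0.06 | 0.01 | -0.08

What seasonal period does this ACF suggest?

6

The largest autocorrelation is r_6 = 0.43; the remaining lags stay at or below 0.27. The elevated value at lag 1 (0.27), dropping to 0.16 at lag 2, reflects decaying short-term dependence rather than seasonality.
The dominant spike at lag 6 indicates a seasonal period of 6.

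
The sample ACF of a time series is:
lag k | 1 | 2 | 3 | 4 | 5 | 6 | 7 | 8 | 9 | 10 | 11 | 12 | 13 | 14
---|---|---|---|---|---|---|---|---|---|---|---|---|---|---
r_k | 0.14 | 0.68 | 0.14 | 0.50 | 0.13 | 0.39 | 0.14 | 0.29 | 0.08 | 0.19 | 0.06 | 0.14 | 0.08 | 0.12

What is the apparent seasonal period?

2

The largest autocorrelation is r_2 = 0.68, with weaker echoes at lags 4 (0.50), 6 (0.39), 8 (0.29) and 10 (0.19); the remaining lags stay at or below 0.14.
The dominant spike at lag 2 indicates a seasonal period of 2.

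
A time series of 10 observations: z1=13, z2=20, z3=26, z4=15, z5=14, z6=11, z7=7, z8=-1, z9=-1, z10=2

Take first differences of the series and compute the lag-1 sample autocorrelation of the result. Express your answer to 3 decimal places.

First differences Δz: 7, 6, -11, -1, -3, -4, -8, 0, 3
Mean of differences = -1.2222
Numerator Σ(Δz_t−Δz̄)(Δz_{t+1}−Δz̄) = 6.8395
Denominator Σ(Δz_t−Δz̄)² = 291.5556
r_1(Δz) = 6.8395 / 291.5556 = 0.023

0.023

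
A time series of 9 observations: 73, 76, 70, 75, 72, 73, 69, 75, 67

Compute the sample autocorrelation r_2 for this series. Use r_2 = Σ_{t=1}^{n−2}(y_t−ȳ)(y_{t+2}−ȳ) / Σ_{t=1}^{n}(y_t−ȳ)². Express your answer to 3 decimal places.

Mean ȳ = (73 + 76 + 70 + 75 + 72 + 73 + 69 + 75 + 67)/9 = 72.2222
Numerator Σ_{t=1}^{7}(y_t−ȳ)(y_{t+2}−ȳ) = 31.1235
Denominator Σ(y_t−ȳ)² = 73.5556
r_2 = 31.1235 / 73.5556 = 0.423

0.423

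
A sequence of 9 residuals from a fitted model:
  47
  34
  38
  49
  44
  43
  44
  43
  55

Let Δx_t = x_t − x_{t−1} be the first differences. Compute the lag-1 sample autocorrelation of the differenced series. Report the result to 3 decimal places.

First differences Δx: -13, 4, 11, -5, -1, 1, -1, 12
Mean of differences = 1.0000
Numerator Σ(Δx_t−Δx̄)(Δx_{t+1}−Δx̄) = -82.0000
Denominator Σ(Δx_t−Δx̄)² = 470.0000
r_1(Δx) = -82.0000 / 470.0000 = -0.174

-0.174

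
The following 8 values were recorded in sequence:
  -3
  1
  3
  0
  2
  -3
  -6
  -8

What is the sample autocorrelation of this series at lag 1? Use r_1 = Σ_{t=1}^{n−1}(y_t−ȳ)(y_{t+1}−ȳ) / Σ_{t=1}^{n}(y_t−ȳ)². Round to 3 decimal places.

Mean ȳ = (-3 + 1 + 3 + 0 + 2 − 3 − 6 − 8)/8 = -1.7500
Σ(y_t−ȳ)(y_{t+1}−ȳ) = (-3.4375) + (13.0625) + (8.3125) + (6.5625) + (-4.6875) + (5.3125) + (26.5625) = 51.6875
Denominator Σ(y_t−ȳ)² = 107.5000
r_1 = 51.6875 / 107.5000 = 0.481

0.481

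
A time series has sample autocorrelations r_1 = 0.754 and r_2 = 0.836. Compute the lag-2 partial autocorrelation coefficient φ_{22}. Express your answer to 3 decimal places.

0.620

φ_{22} = (r_2 − r_1²) / (1 − r_1²)
r_1² = (0.754)² = 0.568516
Numerator = 0.836 − 0.5685 = 0.2675; denominator = 1 − 0.5685 = 0.4315
φ_{22} = 0.2675 / 0.4315 = 0.620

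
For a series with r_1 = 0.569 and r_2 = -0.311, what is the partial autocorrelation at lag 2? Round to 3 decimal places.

-0.939

φ_{22} = (r_2 − r_1²) / (1 − r_1²)
r_1² = (0.569)² = 0.323761
Numerator = -0.311 − 0.3238 = -0.6348; denominator = 1 − 0.3238 = 0.6762
φ_{22} = -0.6348 / 0.6762 = -0.939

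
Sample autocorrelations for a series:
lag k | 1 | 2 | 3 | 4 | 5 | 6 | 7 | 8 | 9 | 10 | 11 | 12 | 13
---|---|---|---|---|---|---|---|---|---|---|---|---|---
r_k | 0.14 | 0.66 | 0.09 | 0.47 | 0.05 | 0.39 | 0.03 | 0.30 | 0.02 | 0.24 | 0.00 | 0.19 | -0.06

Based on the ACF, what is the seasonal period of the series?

2

The largest autocorrelation is r_2 = 0.66, with weaker echoes at lags 4 (0.47), 6 (0.39), 8 (0.30), 10 (0.24) and 12 (0.19); the remaining lags stay at or below 0.14.
The dominant spike at lag 2 indicates a seasonal period of 2.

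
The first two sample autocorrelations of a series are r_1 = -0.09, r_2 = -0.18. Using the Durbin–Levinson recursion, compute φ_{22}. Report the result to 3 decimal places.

φ_{22} = (r_2 − r_1²) / (1 − r_1²)
r_1² = (-0.09)² = 0.0081
Numerator = -0.18 − 0.0081 = -0.1881; denominator = 1 − 0.0081 = 0.9919
φ_{22} = -0.1881 / 0.9919 = -0.190

-0.190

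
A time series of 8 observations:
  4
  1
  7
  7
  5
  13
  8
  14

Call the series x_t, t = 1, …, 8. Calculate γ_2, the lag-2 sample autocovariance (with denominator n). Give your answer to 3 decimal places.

4.777

Mean x̄ = (4 + 1 + 7 + 7 + 5 + 13 + 8 + 14)/8 = 7.3750
Deviations: -3.3750, -6.3750, -0.3750, -0.3750, -2.3750, 5.6250, 0.6250, 6.6250
Σ_{t=1}^{6}(x_t−x̄)(x_{t+2}−x̄) = 38.2188
γ_2 = 38.2188 / 8 = 4.777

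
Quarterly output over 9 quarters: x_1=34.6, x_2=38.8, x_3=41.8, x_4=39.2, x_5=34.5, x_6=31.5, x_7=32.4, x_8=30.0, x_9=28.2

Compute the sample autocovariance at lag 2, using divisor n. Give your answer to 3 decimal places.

Mean x̄ = (34.6 + 38.8 + 41.8 + 39.2 + 34.5 + 31.5 + 32.4 + 30.0 + 28.2)/9 = 34.5556
Σ_{t=1}^{7}(x_t−x̄)(x_{t+2}−x̄) = 33.1805
γ_2 = 33.1805 / 9 = 3.687

3.687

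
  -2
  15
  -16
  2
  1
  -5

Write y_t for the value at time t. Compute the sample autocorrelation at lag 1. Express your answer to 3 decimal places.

Mean ȳ = (-2 + 15 − 16 + 2 + 1 − 5)/6 = -0.8333
Deviations from mean: -1.1667, 15.8333, -15.1667, 2.8333, 1.8333, -4.1667
Σ(y_t−ȳ)(y_{t+1}−ȳ) = (-18.4722) + (-240.1389) + (-42.9722) + (5.1944) + (-7.6389) = -304.0278
Denominator Σ(y_t−ȳ)² = 510.8333
r_1 = -304.0278 / 510.8333 = -0.595

-0.595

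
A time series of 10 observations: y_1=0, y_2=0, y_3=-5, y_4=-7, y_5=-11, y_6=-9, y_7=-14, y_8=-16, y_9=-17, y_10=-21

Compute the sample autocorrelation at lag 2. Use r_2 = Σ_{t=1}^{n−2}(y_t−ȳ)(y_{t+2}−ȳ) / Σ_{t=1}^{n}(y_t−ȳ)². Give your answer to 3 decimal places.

Mean ȳ = (0 + 0 − 5 − 7 − 11 − 9 − 14 − 16 − 17 − 21)/10 = -10.0000
Numerator Σ_{t=1}^{8}(y_t−ȳ)(y_{t+2}−ȳ) = 170.0000
Denominator Σ(y_t−ȳ)² = 458.0000
r_2 = 170.0000 / 458.0000 = 0.371

0.371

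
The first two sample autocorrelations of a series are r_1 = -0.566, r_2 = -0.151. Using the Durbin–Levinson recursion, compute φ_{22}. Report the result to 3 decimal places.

-0.694

φ_{22} = (r_2 − r_1²) / (1 − r_1²)
r_1² = (-0.566)² = 0.320356
Numerator = -0.151 − 0.3204 = -0.4714; denominator = 1 − 0.3204 = 0.6796
φ_{22} = -0.4714 / 0.6796 = -0.694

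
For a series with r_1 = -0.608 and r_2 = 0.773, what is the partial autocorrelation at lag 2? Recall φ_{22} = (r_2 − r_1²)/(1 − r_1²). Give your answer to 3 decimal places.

0.640

φ_{22} = (r_2 − r_1²) / (1 − r_1²)
r_1² = (-0.608)² = 0.369664
Numerator = 0.773 − 0.3697 = 0.4033; denominator = 1 − 0.3697 = 0.6303
φ_{22} = 0.4033 / 0.6303 = 0.640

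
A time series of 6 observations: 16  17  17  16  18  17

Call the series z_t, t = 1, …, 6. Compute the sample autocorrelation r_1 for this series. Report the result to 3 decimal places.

Mean z̄ = (16 + 17 + 17 + 16 + 18 + 17)/6 = 16.8333
Deviations from mean: -0.8333, 0.1667, 0.1667, -0.8333, 1.1667, 0.1667
Numerator Σ_{t=1}^{5}(z_t−z̄)(z_{t+1}−z̄) = -1.0278
Denominator Σ(z_t−z̄)² = 2.8333
r_1 = -1.0278 / 2.8333 = -0.363

-0.363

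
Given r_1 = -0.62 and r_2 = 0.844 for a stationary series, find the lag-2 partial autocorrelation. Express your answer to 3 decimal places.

φ_{22} = (r_2 − r_1²) / (1 − r_1²)
r_1² = (-0.62)² = 0.3844
Numerator = 0.844 − 0.3844 = 0.4596; denominator = 1 − 0.3844 = 0.6156
φ_{22} = 0.4596 / 0.6156 = 0.747

0.747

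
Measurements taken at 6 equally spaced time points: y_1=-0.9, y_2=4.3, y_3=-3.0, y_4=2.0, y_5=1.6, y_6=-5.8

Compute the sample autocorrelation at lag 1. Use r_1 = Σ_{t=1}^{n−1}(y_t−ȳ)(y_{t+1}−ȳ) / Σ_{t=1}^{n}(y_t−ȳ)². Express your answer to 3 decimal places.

-0.404

Mean ȳ = (-0.9 + 4.3 − 3.0 + 2.0 + 1.6 − 5.8)/6 = -0.3000
Deviations from mean: -0.6000, 4.6000, -2.7000, 2.3000, 1.9000, -5.5000
Σ(y_t−ȳ)(y_{t+1}−ȳ) = (-2.7600) + (-12.4200) + (-6.2100) + (4.3700) + (-10.4500) = -27.4700
Denominator Σ(y_t−ȳ)² = 67.9600
r_1 = -27.4700 / 67.9600 = -0.404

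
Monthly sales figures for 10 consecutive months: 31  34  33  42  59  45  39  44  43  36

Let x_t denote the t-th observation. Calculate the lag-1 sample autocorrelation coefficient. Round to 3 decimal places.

0.327

Mean x̄ = (31 + 34 + 33 + 42 + 59 + 45 + 39 + 44 + 43 + 36)/10 = 40.6000
Numerator Σ_{t=1}^{9}(x_t−x̄)(x_{t+1}−x̄) = 194.2400
Denominator Σ(x_t−x̄)² = 594.4000
r_1 = 194.2400 / 594.4000 = 0.327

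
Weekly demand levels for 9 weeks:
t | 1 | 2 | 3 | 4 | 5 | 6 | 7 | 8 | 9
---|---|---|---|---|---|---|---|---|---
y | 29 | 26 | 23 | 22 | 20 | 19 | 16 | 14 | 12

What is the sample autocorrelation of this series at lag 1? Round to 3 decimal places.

Mean ȳ = (29 + 26 + 23 + 22 + 20 + 19 + 16 + 14 + 12)/9 = 20.1111
Numerator Σ_{t=1}^{8}(y_t−ȳ)(y_{t+1}−ȳ) = 153.9877
Denominator Σ(y_t−ȳ)² = 246.8889
r_1 = 153.9877 / 246.8889 = 0.624

0.624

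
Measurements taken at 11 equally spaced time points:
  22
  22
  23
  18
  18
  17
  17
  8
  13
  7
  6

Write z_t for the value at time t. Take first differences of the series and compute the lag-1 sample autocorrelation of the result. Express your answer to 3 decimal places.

-0.696

First differences Δz: 0, 1, -5, 0, -1, 0, -9, 5, -6, -1
Mean of differences = -1.6000
Numerator Σ(Δz_t−Δz̄)(Δz_{t+1}−Δz̄) = -100.5600
Denominator Σ(Δz_t−Δz̄)² = 144.4000
r_1(Δz) = -100.5600 / 144.4000 = -0.696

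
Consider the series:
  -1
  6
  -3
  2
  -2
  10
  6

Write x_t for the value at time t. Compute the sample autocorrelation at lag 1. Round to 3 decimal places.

Mean x̄ = (-1 + 6 − 3 + 2 − 2 + 10 + 6)/7 = 2.5714
Deviations from mean: -3.5714, 3.4286, -5.5714, -0.5714, -4.5714, 7.4286, 3.4286
Numerator Σ_{t=1}^{6}(x_t−x̄)(x_{t+1}−x̄) = -34.0408
Denominator Σ(x_t−x̄)² = 143.7143
r_1 = -34.0408 / 143.7143 = -0.237

-0.237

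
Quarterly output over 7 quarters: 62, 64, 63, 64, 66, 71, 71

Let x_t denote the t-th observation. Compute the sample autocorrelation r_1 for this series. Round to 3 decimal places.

Mean x̄ = (62 + 64 + 63 + 64 + 66 + 71 + 71)/7 = 65.8571
Deviations from mean: -3.8571, -1.8571, -2.8571, -1.8571, 0.1429, 5.1429, 5.1429
Numerator Σ_{t=1}^{6}(x_t−x̄)(x_{t+1}−x̄) = 44.6939
Denominator Σ(x_t−x̄)² = 82.8571
r_1 = 44.6939 / 82.8571 = 0.539

0.539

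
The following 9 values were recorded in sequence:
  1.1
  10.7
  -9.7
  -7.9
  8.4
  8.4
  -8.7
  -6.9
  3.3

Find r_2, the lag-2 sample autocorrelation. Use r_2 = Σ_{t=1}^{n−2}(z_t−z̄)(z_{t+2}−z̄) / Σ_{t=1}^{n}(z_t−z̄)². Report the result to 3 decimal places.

-0.739

Mean z̄ = (1.1 + 10.7 − 9.7 − 7.9 + 8.4 + 8.4 − 8.7 − 6.9 + 3.3)/9 = -0.1444
Numerator Σ_{t=1}^{7}(z_t−z̄)(z_{t+2}−z̄) = -404.2040
Denominator Σ(z_t−z̄)² = 547.3222
r_2 = -404.2040 / 547.3222 = -0.739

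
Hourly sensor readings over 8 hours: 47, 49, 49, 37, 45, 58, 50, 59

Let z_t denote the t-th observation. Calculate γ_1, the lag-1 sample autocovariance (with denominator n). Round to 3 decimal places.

4.055

Mean z̄ = (47 + 49 + 49 + 37 + 45 + 58 + 50 + 59)/8 = 49.2500
Σ_{t=1}^{7}(z_t−z̄)(z_{t+1}−z̄) = 32.4375
γ_1 = 32.4375 / 8 = 4.055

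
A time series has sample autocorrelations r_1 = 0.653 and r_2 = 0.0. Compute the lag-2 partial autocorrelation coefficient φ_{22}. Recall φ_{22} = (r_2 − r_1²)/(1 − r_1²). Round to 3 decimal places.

φ_{22} = (r_2 − r_1²) / (1 − r_1²)
r_1² = (0.653)² = 0.426409
Numerator = 0.0 − 0.4264 = -0.4264; denominator = 1 − 0.4264 = 0.5736
φ_{22} = -0.4264 / 0.5736 = -0.743

-0.743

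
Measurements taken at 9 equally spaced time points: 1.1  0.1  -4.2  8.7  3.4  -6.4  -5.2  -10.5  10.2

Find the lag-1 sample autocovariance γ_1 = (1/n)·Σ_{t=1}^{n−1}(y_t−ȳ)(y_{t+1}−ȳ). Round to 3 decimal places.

-5.859

Mean ȳ = (1.1 + 0.1 − 4.2 + 8.7 + 3.4 − 6.4 − 5.2 − 10.5 + 10.2)/9 = -0.3111
Σ_{t=1}^{8}(y_t−ȳ)(y_{t+1}−ȳ) = -52.7335
γ_1 = -52.7335 / 9 = -5.859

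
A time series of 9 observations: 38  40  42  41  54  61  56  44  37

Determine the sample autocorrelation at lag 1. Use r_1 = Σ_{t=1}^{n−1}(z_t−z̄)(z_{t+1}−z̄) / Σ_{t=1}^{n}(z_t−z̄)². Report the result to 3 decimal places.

0.523

Mean z̄ = (38 + 40 + 42 + 41 + 54 + 61 + 56 + 44 + 37)/9 = 45.8889
Numerator Σ_{t=1}^{8}(z_t−z̄)(z_{t+1}−z̄) = 321.7654
Denominator Σ(z_t−z̄)² = 614.8889
r_1 = 321.7654 / 614.8889 = 0.523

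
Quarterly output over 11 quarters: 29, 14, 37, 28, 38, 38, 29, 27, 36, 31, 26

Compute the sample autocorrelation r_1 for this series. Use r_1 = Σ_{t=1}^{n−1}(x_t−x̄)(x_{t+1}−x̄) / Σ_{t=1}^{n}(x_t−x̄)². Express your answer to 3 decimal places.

Mean x̄ = (29 + 14 + 37 + 28 + 38 + 38 + 29 + 27 + 36 + 31 + 26)/11 = 30.2727
Numerator Σ_{t=1}^{10}(x_t−x̄)(x_{t+1}−x̄) = -85.2562
Denominator Σ(x_t−x̄)² = 500.1818
r_1 = -85.2562 / 500.1818 = -0.170

-0.170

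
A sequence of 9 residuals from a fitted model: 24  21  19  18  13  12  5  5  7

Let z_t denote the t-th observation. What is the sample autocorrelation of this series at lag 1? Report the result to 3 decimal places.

0.700

Mean z̄ = (24 + 21 + 19 + 18 + 13 + 12 + 5 + 5 + 7)/9 = 13.7778
Numerator Σ_{t=1}^{8}(z_t−z̄)(z_{t+1}−z̄) = 283.8395
Denominator Σ(z_t−z̄)² = 405.5556
r_1 = 283.8395 / 405.5556 = 0.700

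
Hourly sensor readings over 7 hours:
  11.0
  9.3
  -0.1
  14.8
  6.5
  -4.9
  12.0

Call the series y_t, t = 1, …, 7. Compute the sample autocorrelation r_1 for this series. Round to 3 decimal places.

-0.403

Mean ȳ = (11.0 + 9.3 − 0.1 + 14.8 + 6.5 − 4.9 + 12.0)/7 = 6.9429
Deviations from mean: 4.0571, 2.3571, -7.0429, 7.8571, -0.4429, -11.8429, 5.0571
Numerator Σ_{t=1}^{6}(y_t−ȳ)(y_{t+1}−ȳ) = -120.5004
Denominator Σ(y_t−ȳ)² = 299.3771
r_1 = -120.5004 / 299.3771 = -0.403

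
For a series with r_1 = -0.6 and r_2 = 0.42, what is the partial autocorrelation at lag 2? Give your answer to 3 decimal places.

φ_{22} = (r_2 − r_1²) / (1 − r_1²)
r_1² = (-0.6)² = 0.36
Numerator = 0.42 − 0.3600 = 0.0600; denominator = 1 − 0.3600 = 0.6400
φ_{22} = 0.0600 / 0.6400 = 0.094

0.094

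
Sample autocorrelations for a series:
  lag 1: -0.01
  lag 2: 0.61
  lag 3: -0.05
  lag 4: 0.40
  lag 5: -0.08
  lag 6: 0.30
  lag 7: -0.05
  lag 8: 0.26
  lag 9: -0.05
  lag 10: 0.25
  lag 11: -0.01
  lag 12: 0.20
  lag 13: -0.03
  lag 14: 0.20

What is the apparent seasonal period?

2

The largest autocorrelation is r_2 = 0.61, with weaker echoes at lags 4 (0.40), 6 (0.30), 8 (0.26), 10 (0.25), 12 (0.20) and 14 (0.20); the remaining lags stay at or below -0.01.
The dominant spike at lag 2 indicates a seasonal period of 2.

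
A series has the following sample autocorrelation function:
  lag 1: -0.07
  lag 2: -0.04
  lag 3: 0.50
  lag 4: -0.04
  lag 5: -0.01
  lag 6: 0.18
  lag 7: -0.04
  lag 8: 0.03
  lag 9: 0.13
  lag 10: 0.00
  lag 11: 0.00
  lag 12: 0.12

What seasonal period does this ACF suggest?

The largest autocorrelation is r_3 = 0.50, with a weaker echo at lag 6 (0.18); the remaining lags stay at or below 0.13.
The dominant spike at lag 3 indicates a seasonal period of 3.

3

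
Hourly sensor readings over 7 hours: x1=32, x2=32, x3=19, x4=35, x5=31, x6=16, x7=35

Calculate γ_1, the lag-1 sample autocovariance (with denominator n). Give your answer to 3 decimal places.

-25.475

Mean x̄ = (32 + 32 + 19 + 35 + 31 + 16 + 35)/7 = 28.5714
Deviations: 3.4286, 3.4286, -9.5714, 6.4286, 2.4286, -12.5714, 6.4286
Σ_{t=1}^{6}(x_t−x̄)(x_{t+1}−x̄) = -178.3265
γ_1 = -178.3265 / 7 = -25.475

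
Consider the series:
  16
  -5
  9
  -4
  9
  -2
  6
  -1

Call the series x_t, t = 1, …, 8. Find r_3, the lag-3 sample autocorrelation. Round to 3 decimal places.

-0.533

Mean x̄ = (16 − 5 + 9 − 4 + 9 − 2 + 6 − 1)/8 = 3.5000
Deviations from mean: 12.5000, -8.5000, 5.5000, -7.5000, 5.5000, -5.5000, 2.5000, -4.5000
Numerator Σ_{t=1}^{5}(x_t−x̄)(x_{t+3}−x̄) = -214.2500
Denominator Σ(x_t−x̄)² = 402.0000
r_3 = -214.2500 / 402.0000 = -0.533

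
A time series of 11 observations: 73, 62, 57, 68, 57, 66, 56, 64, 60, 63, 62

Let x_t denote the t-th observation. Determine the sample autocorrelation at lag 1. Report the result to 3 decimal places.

-0.452

Mean x̄ = (73 + 62 + 57 + 68 + 57 + 66 + 56 + 64 + 60 + 63 + 62)/11 = 62.5455
Numerator Σ_{t=1}^{10}(x_t−x̄)(x_{t+1}−x̄) = -119.5702
Denominator Σ(x_t−x̄)² = 264.7273
r_1 = -119.5702 / 264.7273 = -0.452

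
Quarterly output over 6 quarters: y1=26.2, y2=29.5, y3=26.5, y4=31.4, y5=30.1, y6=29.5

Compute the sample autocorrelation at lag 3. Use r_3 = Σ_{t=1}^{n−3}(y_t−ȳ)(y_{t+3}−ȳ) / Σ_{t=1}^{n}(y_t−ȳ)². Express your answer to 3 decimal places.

-0.348

Mean ȳ = (26.2 + 29.5 + 26.5 + 31.4 + 30.1 + 29.5)/6 = 28.8667
Deviations from mean: -2.6667, 0.6333, -2.3667, 2.5333, 1.2333, 0.6333
Σ(y_t−ȳ)(y_{t+3}−ȳ) = (-6.7556) + (0.7811) + (-1.4989) = -7.4733
Denominator Σ(y_t−ȳ)² = 21.4533
r_3 = -7.4733 / 21.4533 = -0.348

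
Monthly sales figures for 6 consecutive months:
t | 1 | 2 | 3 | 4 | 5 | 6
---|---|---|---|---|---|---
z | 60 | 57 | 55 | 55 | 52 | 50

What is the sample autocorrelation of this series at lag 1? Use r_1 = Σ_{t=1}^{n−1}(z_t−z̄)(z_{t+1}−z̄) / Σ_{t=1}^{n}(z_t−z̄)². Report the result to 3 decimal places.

Mean z̄ = (60 + 57 + 55 + 55 + 52 + 50)/6 = 54.8333
Deviations from mean: 5.1667, 2.1667, 0.1667, 0.1667, -2.8333, -4.8333
Σ(z_t−z̄)(z_{t+1}−z̄) = (11.1944) + (0.3611) + (0.0278) + (-0.4722) + (13.6944) = 24.8056
Denominator Σ(z_t−z̄)² = 62.8333
r_1 = 24.8056 / 62.8333 = 0.395

0.395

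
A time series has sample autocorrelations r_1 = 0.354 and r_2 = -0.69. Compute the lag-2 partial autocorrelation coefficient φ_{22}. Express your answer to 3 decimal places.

φ_{22} = (r_2 − r_1²) / (1 − r_1²)
r_1² = (0.354)² = 0.125316
Numerator = -0.69 − 0.1253 = -0.8153; denominator = 1 − 0.1253 = 0.8747
φ_{22} = -0.8153 / 0.8747 = -0.932

-0.932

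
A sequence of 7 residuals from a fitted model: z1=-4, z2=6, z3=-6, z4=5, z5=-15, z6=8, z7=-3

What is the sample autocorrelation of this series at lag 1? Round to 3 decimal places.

-0.784

Mean z̄ = (-4 + 6 − 6 + 5 − 15 + 8 − 3)/7 = -1.2857
Deviations from mean: -2.7143, 7.2857, -4.7143, 6.2857, -13.7143, 9.2857, -1.7143
Numerator Σ_{t=1}^{6}(z_t−z̄)(z_{t+1}−z̄) = -313.2245
Denominator Σ(z_t−z̄)² = 399.4286
r_1 = -313.2245 / 399.4286 = -0.784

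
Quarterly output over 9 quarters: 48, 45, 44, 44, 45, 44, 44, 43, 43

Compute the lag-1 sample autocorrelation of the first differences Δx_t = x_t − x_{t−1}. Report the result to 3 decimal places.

First differences Δx: -3, -1, 0, 1, -1, 0, -1, 0
Mean of differences = -0.6250
Numerator Σ(Δx_t−Δx̄)(Δx_{t+1}−Δx̄) = 0.3594
Denominator Σ(Δx_t−Δx̄)² = 9.8750
r_1(Δx) = 0.3594 / 9.8750 = 0.036

0.036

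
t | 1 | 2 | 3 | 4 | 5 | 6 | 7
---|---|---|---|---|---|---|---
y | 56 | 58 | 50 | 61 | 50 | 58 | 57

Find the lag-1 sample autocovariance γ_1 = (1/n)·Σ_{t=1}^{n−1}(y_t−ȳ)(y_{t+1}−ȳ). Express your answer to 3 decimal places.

Mean ȳ = (56 + 58 + 50 + 61 + 50 + 58 + 57)/7 = 55.7143
Σ_{t=1}^{6}(y_t−ȳ)(y_{t+1}−ȳ) = -82.9388
γ_1 = -82.9388 / 7 = -11.848

-11.848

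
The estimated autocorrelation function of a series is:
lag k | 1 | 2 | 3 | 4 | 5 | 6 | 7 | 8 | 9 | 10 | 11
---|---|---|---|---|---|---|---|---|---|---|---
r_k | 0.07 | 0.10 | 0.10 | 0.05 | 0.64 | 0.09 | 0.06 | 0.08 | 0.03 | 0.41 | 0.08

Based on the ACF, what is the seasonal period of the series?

5

The largest autocorrelation is r_5 = 0.64, with a weaker echo at lag 10 (0.41); the remaining lags stay at or below 0.10.
The dominant spike at lag 5 indicates a seasonal period of 5.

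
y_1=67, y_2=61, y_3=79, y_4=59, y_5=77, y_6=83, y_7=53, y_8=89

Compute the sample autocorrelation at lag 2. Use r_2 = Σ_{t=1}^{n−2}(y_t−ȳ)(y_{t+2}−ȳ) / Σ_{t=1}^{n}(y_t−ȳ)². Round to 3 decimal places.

Mean ȳ = (67 + 61 + 79 + 59 + 77 + 83 + 53 + 89)/8 = 71.0000
Deviations from mean: -4.0000, -10.0000, 8.0000, -12.0000, 6.0000, 12.0000, -18.0000, 18.0000
Numerator Σ_{t=1}^{6}(y_t−ȳ)(y_{t+2}−ȳ) = 100.0000
Denominator Σ(y_t−ȳ)² = 1152.0000
r_2 = 100.0000 / 1152.0000 = 0.087

0.087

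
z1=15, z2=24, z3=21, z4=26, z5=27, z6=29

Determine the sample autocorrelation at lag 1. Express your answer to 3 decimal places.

Mean z̄ = (15 + 24 + 21 + 26 + 27 + 29)/6 = 23.6667
Σ(z_t−z̄)(z_{t+1}−z̄) = (-2.8889) + (-0.8889) + (-6.2222) + (7.7778) + (17.7778) = 15.5556
Denominator Σ(z_t−z̄)² = 127.3333
r_1 = 15.5556 / 127.3333 = 0.122

0.122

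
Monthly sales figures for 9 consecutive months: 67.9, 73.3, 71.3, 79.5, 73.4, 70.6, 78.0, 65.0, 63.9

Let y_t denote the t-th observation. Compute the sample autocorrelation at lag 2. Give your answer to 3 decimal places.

-0.100

Mean ȳ = (67.9 + 73.3 + 71.3 + 79.5 + 73.4 + 70.6 + 78.0 + 65.0 + 63.9)/9 = 71.4333
Σ(y_t−ȳ)(y_{t+2}−ȳ) = (0.4711) + (15.0578) + (-0.2622) + (-6.7222) + (12.9144) + (5.3611) + (-49.4689) = -22.6489
Denominator Σ(y_t−ȳ)² = 226.8800
r_2 = -22.6489 / 226.8800 = -0.100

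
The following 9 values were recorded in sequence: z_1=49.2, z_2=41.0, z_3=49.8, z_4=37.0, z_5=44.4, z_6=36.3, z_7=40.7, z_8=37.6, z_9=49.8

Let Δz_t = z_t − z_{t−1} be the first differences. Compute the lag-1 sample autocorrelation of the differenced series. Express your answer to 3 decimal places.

-0.703

First differences Δz: -8.2, 8.8, -12.8, 7.4, -8.1, 4.4, -3.1, 12.2
Mean of differences = 0.0750
Numerator Σ(Δz_t−Δz̄)(Δz_{t+1}−Δz̄) = -426.3106
Denominator Σ(Δz_t−Δz̄)² = 606.6550
r_1(Δz) = -426.3106 / 606.6550 = -0.703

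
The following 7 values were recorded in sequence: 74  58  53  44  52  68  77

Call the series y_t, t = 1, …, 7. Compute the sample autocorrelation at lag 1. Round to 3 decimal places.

0.348

Mean ȳ = (74 + 58 + 53 + 44 + 52 + 68 + 77)/7 = 60.8571
Deviations from mean: 13.1429, -2.8571, -7.8571, -16.8571, -8.8571, 7.1429, 16.1429
Σ(y_t−ȳ)(y_{t+1}−ȳ) = (-37.5510) + (22.4490) + (132.4490) + (149.3061) + (-63.2653) + (115.3061) = 318.6939
Denominator Σ(y_t−ȳ)² = 916.8571
r_1 = 318.6939 / 916.8571 = 0.348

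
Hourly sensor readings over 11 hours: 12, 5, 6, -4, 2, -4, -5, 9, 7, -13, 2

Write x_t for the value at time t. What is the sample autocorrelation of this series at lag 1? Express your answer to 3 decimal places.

Mean x̄ = (12 + 5 + 6 − 4 + 2 − 4 − 5 + 9 + 7 − 13 + 2)/11 = 1.5455
Numerator Σ_{t=1}^{10}(x_t−x̄)(x_{t+1}−x̄) = -36.0248
Denominator Σ(x_t−x̄)² = 542.7273
r_1 = -36.0248 / 542.7273 = -0.066

-0.066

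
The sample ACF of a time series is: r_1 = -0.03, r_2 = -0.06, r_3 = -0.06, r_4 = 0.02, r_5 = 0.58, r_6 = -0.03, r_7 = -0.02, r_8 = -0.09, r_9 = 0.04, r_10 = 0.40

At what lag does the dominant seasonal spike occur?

5

The largest autocorrelation is r_5 = 0.58, with a weaker echo at lag 10 (0.40); the remaining lags stay at or below 0.04.
The dominant spike at lag 5 indicates a seasonal period of 5.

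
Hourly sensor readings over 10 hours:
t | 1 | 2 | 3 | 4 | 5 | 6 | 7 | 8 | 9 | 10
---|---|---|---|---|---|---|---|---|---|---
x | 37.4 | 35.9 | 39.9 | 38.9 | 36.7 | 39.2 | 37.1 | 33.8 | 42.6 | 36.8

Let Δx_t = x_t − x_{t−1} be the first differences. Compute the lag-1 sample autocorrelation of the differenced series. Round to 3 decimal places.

First differences Δx: -1.5, 4.0, -1.0, -2.2, 2.5, -2.1, -3.3, 8.8, -5.8
Mean of differences = -0.0667
Numerator Σ(Δx_t−Δx̄)(Δx_{t+1}−Δx̄) = -91.2578
Denominator Σ(Δx_t−Δx̄)² = 156.6800
r_1(Δx) = -91.2578 / 156.6800 = -0.582

-0.582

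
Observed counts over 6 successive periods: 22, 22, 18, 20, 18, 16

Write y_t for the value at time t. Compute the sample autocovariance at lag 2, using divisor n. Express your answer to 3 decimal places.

Mean ȳ = (22 + 22 + 18 + 20 + 18 + 16)/6 = 19.3333
Deviations: 2.6667, 2.6667, -1.3333, 0.6667, -1.3333, -3.3333
Σ_{t=1}^{4}(y_t−ȳ)(y_{t+2}−ȳ) = -2.2222
γ_2 = -2.2222 / 6 = -0.370

-0.370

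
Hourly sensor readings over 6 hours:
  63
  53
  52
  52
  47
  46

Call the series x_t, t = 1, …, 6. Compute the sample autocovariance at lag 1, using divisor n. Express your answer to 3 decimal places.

Mean x̄ = (63 + 53 + 52 + 52 + 47 + 46)/6 = 52.1667
Deviations: 10.8333, 0.8333, -0.1667, -0.1667, -5.1667, -6.1667
Σ_{t=1}^{5}(x_t−x̄)(x_{t+1}−x̄) = 41.6389
γ_1 = 41.6389 / 6 = 6.940

6.940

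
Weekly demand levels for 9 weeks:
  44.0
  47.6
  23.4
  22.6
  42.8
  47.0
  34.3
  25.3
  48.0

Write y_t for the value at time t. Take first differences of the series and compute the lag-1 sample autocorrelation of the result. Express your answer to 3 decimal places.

First differences Δy: 3.6, -24.2, -0.8, 20.2, 4.2, -12.7, -9.0, 22.7
Mean of differences = 0.5000
Numerator Σ(Δy_t−Δȳ)(Δy_{t+1}−Δȳ) = -131.5200
Denominator Σ(Δy_t−Δȳ)² = 1780.5000
r_1(Δy) = -131.5200 / 1780.5000 = -0.074

-0.074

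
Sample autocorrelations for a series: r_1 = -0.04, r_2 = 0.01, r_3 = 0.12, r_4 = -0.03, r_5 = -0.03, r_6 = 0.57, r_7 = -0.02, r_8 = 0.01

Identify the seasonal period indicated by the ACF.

The largest autocorrelation is r_6 = 0.57; the remaining lags stay at or below 0.12.
The dominant spike at lag 6 indicates a seasonal period of 6.

6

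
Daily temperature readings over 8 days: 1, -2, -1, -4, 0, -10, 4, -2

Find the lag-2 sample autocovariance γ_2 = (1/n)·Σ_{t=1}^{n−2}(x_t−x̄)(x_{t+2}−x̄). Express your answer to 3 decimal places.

Mean x̄ = (1 − 2 − 1 − 4 + 0 − 10 + 4 − 2)/8 = -1.7500
Σ_{t=1}^{6}(x_t−x̄)(x_{t+2}−x̄) = 34.6250
γ_2 = 34.6250 / 8 = 4.328

4.328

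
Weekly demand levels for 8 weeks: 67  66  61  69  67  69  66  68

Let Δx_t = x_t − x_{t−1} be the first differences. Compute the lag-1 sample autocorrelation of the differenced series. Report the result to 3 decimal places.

First differences Δx: -1, -5, 8, -2, 2, -3, 2
Mean of differences = 0.1429
Numerator Σ(Δx_t−Δx̄)(Δx_{t+1}−Δx̄) = -67.0204
Denominator Σ(Δx_t−Δx̄)² = 110.8571
r_1(Δx) = -67.0204 / 110.8571 = -0.605

-0.605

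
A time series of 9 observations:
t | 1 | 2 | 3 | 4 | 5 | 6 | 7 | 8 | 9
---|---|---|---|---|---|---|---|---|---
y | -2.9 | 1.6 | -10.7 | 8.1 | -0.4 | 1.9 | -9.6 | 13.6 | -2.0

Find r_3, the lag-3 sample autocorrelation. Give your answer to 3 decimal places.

Mean ȳ = (-2.9 + 1.6 − 10.7 + 8.1 − 0.4 + 1.9 − 9.6 + 13.6 − 2.0)/9 = -0.0444
Σ(y_t−ȳ)(y_{t+3}−ȳ) = (-23.2569) + (-0.5847) + (-20.7191) + (-77.8247) + (-4.8514) + (-3.8025) = -131.0393
Denominator Σ(y_t−ȳ)² = 475.9422
r_3 = -131.0393 / 475.9422 = -0.275

-0.275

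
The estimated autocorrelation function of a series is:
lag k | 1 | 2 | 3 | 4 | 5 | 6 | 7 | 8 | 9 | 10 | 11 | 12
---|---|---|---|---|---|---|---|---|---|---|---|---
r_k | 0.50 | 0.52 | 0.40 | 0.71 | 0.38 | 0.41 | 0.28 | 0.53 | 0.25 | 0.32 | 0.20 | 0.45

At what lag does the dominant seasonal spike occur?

4

The largest autocorrelation is r_4 = 0.71, with a weaker echo at lag 8 (0.53); the remaining lags stay at or below 0.52.
The dominant spike at lag 4 indicates a seasonal period of 4.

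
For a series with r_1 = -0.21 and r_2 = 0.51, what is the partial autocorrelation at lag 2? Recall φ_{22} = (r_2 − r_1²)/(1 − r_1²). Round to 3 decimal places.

φ_{22} = (r_2 − r_1²) / (1 − r_1²)
r_1² = (-0.21)² = 0.0441
Numerator = 0.51 − 0.0441 = 0.4659; denominator = 1 − 0.0441 = 0.9559
φ_{22} = 0.4659 / 0.9559 = 0.487

0.487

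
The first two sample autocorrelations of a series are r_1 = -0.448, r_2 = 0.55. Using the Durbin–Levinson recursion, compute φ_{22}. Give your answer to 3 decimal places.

0.437

φ_{22} = (r_2 − r_1²) / (1 − r_1²)
r_1² = (-0.448)² = 0.200704
Numerator = 0.55 − 0.2007 = 0.3493; denominator = 1 − 0.2007 = 0.7993
φ_{22} = 0.3493 / 0.7993 = 0.437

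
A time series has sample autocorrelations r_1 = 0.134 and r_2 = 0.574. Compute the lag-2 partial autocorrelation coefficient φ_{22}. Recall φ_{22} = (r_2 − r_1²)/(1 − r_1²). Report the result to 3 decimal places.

φ_{22} = (r_2 − r_1²) / (1 − r_1²)
r_1² = (0.134)² = 0.017956
Numerator = 0.574 − 0.0180 = 0.5560; denominator = 1 − 0.0180 = 0.9820
φ_{22} = 0.5560 / 0.9820 = 0.566

0.566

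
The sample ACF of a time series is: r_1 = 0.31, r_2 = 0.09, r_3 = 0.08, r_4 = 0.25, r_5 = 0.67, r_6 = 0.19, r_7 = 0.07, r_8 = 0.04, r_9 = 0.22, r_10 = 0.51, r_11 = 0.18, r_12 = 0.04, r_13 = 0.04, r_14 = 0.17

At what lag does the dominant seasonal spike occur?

The largest autocorrelation is r_5 = 0.67, with a weaker echo at lag 10 (0.51); the remaining lags stay at or below 0.31. The elevated value at lag 1 (0.31), dropping to 0.09 at lag 2, reflects decaying short-term dependence rather than seasonality.
The dominant spike at lag 5 indicates a seasonal period of 5.

5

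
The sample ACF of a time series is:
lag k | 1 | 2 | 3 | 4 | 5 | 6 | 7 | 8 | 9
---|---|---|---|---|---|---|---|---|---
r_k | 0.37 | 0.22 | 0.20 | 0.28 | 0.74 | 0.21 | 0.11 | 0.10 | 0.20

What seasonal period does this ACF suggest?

5

The largest autocorrelation is r_5 = 0.74; the remaining lags stay at or below 0.37. The elevated value at lag 1 (0.37), dropping to 0.22 at lag 2, reflects decaying short-term dependence rather than seasonality.
The dominant spike at lag 5 indicates a seasonal period of 5.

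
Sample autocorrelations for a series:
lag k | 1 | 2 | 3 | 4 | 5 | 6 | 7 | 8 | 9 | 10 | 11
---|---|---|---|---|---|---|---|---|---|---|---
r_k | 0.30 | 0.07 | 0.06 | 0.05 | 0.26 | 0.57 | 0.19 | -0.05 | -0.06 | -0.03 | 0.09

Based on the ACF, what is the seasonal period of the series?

6

The largest autocorrelation is r_6 = 0.57; the remaining lags stay at or below 0.30. The elevated value at lag 1 (0.30), dropping to 0.07 at lag 2, reflects decaying short-term dependence rather than seasonality.
The dominant spike at lag 6 indicates a seasonal period of 6.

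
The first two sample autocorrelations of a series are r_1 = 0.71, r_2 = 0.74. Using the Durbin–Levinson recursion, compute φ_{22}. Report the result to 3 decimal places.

0.476

φ_{22} = (r_2 − r_1²) / (1 − r_1²)
r_1² = (0.71)² = 0.5041
Numerator = 0.74 − 0.5041 = 0.2359; denominator = 1 − 0.5041 = 0.4959
φ_{22} = 0.2359 / 0.4959 = 0.476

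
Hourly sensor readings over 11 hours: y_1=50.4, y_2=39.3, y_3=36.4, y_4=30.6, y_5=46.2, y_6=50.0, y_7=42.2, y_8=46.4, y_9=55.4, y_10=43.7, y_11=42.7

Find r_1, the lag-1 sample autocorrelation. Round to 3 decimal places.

0.208

Mean ȳ = (50.4 + 39.3 + 36.4 + 30.6 + 46.2 + 50.0 + 42.2 + 46.4 + 55.4 + 43.7 + 42.7)/11 = 43.9364
Numerator Σ_{t=1}^{10}(y_t−ȳ)(y_{t+1}−ȳ) = 100.0369
Denominator Σ(y_t−ȳ)² = 481.9055
r_1 = 100.0369 / 481.9055 = 0.208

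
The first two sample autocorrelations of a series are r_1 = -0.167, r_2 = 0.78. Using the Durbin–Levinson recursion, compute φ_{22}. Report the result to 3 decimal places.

φ_{22} = (r_2 − r_1²) / (1 − r_1²)
r_1² = (-0.167)² = 0.027889
Numerator = 0.78 − 0.0279 = 0.7521; denominator = 1 − 0.0279 = 0.9721
φ_{22} = 0.7521 / 0.9721 = 0.774

0.774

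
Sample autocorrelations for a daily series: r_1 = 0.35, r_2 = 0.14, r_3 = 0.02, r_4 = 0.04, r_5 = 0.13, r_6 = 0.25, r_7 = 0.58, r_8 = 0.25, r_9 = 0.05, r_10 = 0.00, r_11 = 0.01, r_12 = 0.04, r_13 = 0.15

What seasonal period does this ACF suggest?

The largest autocorrelation is r_7 = 0.58; the remaining lags stay at or below 0.35. The elevated value at lag 1 (0.35), dropping to 0.14 at lag 2, reflects decaying short-term dependence rather than seasonality.
The dominant spike at lag 7 indicates a seasonal period of 7.

7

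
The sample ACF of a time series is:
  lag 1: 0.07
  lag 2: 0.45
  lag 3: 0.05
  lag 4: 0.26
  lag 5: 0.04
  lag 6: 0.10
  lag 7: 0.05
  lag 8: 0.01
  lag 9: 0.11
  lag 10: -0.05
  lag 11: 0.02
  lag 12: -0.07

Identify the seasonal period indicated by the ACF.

2

The largest autocorrelation is r_2 = 0.45, with a weaker echo at lag 4 (0.26); the remaining lags stay at or below 0.11.
The dominant spike at lag 2 indicates a seasonal period of 2.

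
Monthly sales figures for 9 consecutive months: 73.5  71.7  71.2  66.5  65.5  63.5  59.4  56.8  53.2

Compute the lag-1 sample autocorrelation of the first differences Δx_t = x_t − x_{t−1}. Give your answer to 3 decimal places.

-0.390

First differences Δx: -1.8, -0.5, -4.7, -1.0, -2.0, -4.1, -2.6, -3.6
Mean of differences = -2.5375
Numerator Σ(Δx_t−Δx̄)(Δx_{t+1}−Δx̄) = -6.0777
Denominator Σ(Δx_t−Δx̄)² = 15.5988
r_1(Δx) = -6.0777 / 15.5988 = -0.390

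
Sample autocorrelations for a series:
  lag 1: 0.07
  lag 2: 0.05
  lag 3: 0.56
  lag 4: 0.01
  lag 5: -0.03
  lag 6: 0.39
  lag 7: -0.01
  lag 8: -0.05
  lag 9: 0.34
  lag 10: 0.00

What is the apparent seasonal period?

The largest autocorrelation is r_3 = 0.56, with weaker echoes at lags 6 (0.39) and 9 (0.34); the remaining lags stay at or below 0.07.
The dominant spike at lag 3 indicates a seasonal period of 3.

3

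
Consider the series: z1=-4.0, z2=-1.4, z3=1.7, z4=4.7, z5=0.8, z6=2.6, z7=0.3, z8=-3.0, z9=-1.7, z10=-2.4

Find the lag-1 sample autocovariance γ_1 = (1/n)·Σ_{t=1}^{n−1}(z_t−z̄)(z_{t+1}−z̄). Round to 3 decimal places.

2.701

Mean z̄ = (-4.0 − 1.4 + 1.7 + 4.7 + 0.8 + 2.6 + 0.3 − 3.0 − 1.7 − 2.4)/10 = -0.2400
Σ_{t=1}^{9}(z_t−z̄)(z_{t+1}−z̄) = 27.0124
γ_1 = 27.0124 / 10 = 2.701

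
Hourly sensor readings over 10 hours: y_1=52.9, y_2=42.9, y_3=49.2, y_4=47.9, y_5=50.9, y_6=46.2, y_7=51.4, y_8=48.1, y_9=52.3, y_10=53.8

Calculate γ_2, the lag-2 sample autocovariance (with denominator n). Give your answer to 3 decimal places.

2.117

Mean ȳ = (52.9 + 42.9 + 49.2 + 47.9 + 50.9 + 46.2 + 51.4 + 48.1 + 52.3 + 53.8)/10 = 49.5600
Σ_{t=1}^{8}(y_t−ȳ)(y_{t+2}−ȳ) = 21.1708
γ_2 = 21.1708 / 10 = 2.117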